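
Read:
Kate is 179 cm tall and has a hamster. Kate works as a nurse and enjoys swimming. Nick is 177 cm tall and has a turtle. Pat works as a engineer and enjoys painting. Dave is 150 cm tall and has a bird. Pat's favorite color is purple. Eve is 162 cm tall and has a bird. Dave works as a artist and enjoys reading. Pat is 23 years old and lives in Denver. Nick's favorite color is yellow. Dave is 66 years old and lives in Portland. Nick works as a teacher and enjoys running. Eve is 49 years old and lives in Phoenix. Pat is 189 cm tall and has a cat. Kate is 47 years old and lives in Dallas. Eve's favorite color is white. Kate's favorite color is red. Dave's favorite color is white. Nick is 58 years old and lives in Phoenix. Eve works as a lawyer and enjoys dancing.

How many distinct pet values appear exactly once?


Unique pet values: 3

3


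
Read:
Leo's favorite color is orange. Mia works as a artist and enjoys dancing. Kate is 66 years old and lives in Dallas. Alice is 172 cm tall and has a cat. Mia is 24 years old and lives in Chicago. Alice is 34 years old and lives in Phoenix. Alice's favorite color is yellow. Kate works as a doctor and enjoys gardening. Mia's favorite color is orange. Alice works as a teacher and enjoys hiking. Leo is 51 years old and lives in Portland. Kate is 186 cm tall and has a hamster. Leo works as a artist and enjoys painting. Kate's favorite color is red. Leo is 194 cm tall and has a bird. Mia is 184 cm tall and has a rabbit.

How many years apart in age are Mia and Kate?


24 vs 66, diff = 42

42


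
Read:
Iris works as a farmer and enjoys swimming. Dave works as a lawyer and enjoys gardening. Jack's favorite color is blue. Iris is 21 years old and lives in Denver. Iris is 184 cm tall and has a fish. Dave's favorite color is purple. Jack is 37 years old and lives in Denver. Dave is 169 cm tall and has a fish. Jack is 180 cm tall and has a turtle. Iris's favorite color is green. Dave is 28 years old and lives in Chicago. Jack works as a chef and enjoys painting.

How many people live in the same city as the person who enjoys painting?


Person with hobby painting is Jack, city Denver. Count = 2

2


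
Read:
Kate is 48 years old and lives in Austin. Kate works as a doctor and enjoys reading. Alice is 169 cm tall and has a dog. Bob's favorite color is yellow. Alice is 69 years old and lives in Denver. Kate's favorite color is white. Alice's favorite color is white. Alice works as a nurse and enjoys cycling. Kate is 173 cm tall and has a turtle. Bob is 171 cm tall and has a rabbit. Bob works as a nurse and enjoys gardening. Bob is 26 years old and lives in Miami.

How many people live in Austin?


Count in Austin: 1

1


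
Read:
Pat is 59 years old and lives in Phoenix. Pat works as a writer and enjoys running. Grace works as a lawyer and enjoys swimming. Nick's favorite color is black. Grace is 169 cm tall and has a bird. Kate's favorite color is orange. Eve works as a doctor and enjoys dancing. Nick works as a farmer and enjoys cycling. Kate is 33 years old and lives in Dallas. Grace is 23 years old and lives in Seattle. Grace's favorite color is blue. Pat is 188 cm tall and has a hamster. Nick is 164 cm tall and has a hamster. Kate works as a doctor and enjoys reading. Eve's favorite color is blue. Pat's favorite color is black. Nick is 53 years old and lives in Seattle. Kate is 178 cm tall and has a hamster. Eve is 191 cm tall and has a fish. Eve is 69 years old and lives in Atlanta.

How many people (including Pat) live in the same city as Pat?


Pat lives in Phoenix. Count = 1

1


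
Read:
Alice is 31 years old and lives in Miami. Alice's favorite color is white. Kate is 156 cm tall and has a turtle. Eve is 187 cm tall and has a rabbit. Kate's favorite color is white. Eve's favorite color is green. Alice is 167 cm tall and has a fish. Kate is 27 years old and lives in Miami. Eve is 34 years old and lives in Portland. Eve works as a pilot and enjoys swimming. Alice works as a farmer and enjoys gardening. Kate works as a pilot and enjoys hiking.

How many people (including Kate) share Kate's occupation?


Kate is a pilot. Count = 2

2


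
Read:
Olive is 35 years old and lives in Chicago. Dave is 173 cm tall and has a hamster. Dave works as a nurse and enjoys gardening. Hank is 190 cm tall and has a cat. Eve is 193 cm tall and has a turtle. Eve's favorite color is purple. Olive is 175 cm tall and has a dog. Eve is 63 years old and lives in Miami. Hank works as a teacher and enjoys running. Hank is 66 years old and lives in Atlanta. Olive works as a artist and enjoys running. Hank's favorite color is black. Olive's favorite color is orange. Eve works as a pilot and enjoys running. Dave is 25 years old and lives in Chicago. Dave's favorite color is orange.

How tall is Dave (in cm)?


Dave is 173 cm tall

173


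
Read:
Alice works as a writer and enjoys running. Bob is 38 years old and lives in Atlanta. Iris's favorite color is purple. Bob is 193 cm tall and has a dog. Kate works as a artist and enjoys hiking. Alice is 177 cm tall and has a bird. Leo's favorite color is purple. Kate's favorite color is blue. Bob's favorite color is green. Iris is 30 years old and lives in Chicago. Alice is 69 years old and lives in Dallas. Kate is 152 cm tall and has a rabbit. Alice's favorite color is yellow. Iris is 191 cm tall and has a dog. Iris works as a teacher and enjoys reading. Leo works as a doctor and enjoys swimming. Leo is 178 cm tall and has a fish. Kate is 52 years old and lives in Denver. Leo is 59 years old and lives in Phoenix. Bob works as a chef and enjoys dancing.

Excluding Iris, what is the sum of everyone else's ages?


Sum (excluding Iris): 218

218


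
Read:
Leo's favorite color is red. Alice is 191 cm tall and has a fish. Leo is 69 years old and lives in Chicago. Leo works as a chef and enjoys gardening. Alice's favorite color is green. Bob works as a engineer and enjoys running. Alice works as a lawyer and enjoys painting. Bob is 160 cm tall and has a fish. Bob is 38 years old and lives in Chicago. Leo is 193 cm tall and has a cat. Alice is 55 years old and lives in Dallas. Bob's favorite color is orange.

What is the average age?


Sum=162, n=3, avg=54

54


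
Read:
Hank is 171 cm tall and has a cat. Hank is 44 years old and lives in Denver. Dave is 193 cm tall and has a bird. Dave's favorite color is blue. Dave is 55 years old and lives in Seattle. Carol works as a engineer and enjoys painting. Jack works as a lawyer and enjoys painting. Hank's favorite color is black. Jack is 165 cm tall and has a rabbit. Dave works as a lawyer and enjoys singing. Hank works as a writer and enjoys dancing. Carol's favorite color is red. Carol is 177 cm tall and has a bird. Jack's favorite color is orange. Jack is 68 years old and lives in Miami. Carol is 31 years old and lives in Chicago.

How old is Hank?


Hank is 44 years old

44


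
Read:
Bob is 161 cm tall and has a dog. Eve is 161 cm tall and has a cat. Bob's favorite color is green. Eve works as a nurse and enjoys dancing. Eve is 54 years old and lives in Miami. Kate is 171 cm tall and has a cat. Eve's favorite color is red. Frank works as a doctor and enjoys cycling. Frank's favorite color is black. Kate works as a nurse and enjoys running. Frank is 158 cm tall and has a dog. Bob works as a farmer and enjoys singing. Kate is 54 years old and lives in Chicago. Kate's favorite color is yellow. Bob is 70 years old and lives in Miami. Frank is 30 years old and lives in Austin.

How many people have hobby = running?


Count: 1

1


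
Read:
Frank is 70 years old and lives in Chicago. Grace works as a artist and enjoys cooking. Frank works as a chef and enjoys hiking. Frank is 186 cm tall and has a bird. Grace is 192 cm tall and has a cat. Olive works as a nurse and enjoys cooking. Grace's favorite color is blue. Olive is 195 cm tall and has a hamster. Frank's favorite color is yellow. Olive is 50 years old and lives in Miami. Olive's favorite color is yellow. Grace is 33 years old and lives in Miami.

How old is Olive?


Olive is 50 years old

50


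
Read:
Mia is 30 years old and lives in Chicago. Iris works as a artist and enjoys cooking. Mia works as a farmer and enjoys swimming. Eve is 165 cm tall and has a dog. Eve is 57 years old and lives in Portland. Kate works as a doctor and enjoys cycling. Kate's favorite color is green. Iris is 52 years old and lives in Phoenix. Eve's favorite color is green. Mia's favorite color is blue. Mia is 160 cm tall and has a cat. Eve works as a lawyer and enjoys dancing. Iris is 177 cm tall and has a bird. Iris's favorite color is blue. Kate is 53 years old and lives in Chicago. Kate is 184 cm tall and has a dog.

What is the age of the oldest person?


Oldest: Eve at 57

57


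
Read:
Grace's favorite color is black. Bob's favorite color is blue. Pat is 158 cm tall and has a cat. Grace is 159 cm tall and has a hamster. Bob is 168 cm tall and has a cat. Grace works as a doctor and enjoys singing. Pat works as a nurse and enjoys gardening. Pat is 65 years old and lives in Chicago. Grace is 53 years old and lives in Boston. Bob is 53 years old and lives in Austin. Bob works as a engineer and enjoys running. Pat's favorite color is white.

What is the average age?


Sum=171, n=3, avg=57

57


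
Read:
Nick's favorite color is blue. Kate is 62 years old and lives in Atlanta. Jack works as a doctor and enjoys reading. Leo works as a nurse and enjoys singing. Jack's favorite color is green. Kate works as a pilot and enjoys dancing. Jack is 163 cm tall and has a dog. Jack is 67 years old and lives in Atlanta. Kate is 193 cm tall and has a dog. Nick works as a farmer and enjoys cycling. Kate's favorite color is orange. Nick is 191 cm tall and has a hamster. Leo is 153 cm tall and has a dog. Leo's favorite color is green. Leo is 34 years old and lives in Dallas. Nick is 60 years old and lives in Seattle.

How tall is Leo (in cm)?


Leo is 153 cm tall

153


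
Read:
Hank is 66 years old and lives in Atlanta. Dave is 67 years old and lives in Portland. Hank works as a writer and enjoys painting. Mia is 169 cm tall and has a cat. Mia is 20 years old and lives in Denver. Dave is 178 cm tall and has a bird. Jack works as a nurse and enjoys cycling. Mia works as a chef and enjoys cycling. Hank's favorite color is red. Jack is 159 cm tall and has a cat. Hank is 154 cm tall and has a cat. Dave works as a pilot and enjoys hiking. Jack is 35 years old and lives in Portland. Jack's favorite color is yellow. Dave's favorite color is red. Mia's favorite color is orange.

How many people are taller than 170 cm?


Taller than 170: 1

1


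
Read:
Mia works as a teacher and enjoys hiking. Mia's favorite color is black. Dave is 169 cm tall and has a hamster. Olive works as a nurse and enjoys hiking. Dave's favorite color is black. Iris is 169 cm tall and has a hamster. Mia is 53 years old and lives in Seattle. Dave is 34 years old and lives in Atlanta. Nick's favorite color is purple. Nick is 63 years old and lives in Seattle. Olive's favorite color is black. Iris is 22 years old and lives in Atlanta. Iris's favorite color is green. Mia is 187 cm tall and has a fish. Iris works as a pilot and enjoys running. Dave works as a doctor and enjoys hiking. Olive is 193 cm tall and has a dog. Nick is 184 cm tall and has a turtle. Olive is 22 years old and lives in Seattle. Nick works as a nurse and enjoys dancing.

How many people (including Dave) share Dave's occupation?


Dave is a doctor. Count = 1

1


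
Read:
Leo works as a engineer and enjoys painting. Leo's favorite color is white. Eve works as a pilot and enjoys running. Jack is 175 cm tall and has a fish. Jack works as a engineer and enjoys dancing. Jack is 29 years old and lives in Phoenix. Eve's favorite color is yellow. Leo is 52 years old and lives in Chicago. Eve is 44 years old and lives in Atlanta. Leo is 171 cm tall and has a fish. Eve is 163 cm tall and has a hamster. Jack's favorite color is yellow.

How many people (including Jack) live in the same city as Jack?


Jack lives in Phoenix. Count = 1

1


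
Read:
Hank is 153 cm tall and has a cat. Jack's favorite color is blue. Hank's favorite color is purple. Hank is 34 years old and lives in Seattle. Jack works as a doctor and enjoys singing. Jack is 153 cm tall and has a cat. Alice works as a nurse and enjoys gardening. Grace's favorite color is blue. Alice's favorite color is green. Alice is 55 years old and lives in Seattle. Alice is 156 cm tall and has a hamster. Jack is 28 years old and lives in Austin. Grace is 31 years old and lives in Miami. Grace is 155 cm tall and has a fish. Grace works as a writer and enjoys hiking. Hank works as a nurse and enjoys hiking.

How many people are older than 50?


Filter: 1

1


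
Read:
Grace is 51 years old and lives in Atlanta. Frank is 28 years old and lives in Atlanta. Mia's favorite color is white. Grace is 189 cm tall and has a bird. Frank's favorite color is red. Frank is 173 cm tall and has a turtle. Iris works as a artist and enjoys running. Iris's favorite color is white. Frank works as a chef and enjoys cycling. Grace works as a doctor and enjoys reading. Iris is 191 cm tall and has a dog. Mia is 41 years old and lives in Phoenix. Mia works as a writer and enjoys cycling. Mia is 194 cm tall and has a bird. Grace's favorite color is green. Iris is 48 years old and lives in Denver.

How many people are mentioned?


People: Mia, Grace, Iris, Frank. Count = 4

4


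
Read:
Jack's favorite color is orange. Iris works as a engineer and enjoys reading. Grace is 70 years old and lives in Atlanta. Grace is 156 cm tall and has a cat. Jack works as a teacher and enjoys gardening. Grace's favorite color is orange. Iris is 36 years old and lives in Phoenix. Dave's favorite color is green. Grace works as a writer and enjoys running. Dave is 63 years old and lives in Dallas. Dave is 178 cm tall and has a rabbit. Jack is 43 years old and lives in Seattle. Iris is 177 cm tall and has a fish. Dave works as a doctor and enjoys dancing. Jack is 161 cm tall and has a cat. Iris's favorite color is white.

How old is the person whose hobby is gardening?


Person with hobby=gardening is Jack, age 43

43


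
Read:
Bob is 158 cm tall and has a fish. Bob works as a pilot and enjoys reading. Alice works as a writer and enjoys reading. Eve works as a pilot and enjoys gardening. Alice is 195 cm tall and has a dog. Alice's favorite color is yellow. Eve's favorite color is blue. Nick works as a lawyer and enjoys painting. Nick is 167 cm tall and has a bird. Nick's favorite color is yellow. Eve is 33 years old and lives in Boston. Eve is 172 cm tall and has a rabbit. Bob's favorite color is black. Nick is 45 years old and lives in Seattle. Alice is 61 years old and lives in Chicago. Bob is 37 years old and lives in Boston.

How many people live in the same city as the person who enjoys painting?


Person with hobby painting is Nick, city Seattle. Count = 1

1


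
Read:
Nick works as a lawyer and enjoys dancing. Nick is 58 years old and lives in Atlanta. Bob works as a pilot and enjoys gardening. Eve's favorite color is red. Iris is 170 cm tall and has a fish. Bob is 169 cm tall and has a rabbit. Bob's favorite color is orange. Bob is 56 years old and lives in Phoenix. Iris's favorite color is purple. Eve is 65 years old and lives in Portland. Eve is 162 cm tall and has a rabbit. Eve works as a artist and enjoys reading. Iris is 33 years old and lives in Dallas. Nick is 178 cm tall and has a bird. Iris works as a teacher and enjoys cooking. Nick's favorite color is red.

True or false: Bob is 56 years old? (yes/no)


Bob is actually 56. yes

yes


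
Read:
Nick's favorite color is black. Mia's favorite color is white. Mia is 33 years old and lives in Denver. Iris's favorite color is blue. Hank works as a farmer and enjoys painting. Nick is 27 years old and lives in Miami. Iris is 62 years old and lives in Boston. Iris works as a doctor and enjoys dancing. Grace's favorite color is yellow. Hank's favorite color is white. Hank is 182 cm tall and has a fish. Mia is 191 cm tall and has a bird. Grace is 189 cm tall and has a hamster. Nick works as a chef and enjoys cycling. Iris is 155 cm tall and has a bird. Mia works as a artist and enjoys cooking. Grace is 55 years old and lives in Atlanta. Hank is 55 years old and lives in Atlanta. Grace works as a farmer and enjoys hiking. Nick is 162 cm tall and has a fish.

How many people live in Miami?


Count in Miami: 1

1


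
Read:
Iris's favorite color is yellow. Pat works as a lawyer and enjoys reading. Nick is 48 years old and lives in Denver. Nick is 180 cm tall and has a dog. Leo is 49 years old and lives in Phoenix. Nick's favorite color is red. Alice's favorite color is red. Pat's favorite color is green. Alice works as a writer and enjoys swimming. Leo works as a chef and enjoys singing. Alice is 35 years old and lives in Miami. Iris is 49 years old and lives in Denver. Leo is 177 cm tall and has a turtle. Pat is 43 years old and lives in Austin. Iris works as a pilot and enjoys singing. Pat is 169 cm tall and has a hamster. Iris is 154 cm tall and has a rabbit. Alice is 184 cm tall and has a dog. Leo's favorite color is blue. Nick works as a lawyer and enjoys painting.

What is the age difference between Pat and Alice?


|43 - 35| = 8

8


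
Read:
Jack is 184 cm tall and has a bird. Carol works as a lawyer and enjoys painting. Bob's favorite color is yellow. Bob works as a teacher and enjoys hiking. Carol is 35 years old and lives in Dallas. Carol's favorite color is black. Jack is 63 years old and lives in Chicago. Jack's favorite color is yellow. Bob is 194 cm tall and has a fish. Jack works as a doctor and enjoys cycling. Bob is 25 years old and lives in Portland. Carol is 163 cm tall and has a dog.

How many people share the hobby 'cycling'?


Count: 1

1


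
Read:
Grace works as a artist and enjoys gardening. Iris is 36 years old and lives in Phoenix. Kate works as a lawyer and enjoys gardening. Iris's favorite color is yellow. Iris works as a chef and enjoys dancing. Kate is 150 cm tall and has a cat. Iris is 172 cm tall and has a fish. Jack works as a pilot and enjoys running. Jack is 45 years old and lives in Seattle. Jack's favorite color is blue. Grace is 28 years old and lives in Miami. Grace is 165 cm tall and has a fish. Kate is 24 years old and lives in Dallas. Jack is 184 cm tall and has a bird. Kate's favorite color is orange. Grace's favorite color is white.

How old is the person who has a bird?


Person with bird is Jack, age 45

45


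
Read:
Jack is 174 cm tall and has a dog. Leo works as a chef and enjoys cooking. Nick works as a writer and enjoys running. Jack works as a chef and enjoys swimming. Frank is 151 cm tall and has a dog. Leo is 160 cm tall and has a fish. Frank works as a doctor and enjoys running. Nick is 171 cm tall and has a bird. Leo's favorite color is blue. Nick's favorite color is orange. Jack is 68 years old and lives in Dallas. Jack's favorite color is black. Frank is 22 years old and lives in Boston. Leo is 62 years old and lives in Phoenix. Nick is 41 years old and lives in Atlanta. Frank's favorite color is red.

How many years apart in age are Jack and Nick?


68 vs 41, diff = 27

27


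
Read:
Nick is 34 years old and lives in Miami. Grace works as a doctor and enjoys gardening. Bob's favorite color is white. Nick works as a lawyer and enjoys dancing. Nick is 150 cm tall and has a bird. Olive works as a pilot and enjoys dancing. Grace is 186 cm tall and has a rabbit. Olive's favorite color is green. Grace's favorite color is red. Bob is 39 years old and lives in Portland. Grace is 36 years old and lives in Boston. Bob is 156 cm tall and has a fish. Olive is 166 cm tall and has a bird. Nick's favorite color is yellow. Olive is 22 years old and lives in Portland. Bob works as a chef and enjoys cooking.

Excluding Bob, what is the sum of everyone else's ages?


Sum (excluding Bob): 92

92


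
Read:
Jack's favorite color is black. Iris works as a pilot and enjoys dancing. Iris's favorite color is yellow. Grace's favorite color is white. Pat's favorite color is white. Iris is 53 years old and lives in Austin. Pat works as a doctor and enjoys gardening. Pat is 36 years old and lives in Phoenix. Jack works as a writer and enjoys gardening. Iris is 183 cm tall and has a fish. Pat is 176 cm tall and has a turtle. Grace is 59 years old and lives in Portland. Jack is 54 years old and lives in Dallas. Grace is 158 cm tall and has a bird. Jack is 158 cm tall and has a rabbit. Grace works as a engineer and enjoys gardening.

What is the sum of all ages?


54+59+53+36 = 202

202


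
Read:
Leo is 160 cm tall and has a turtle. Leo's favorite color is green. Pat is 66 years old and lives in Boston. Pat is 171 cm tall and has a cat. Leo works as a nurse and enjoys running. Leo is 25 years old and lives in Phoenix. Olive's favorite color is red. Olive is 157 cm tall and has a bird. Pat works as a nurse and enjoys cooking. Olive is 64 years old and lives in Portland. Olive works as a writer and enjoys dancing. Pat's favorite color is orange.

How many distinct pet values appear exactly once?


Unique pet values: 3

3


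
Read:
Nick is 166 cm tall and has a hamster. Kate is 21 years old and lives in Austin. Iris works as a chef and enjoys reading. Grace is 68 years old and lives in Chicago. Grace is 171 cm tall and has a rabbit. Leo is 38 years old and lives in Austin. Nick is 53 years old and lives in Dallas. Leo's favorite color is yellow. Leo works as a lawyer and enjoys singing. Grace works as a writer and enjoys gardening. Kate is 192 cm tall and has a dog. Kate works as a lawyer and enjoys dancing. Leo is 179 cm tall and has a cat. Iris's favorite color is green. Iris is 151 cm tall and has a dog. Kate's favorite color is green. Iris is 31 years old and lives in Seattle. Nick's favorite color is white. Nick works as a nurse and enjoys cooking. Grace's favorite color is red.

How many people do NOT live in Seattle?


Not in Seattle: 4

4


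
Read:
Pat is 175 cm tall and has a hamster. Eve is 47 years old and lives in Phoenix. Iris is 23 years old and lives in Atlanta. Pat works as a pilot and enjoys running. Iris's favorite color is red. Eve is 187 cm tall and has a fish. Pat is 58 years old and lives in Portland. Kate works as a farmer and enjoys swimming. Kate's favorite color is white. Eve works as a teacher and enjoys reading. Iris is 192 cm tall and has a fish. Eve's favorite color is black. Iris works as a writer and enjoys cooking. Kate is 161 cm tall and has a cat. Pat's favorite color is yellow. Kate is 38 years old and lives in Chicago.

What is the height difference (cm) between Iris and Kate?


|192 - 161| = 31

31


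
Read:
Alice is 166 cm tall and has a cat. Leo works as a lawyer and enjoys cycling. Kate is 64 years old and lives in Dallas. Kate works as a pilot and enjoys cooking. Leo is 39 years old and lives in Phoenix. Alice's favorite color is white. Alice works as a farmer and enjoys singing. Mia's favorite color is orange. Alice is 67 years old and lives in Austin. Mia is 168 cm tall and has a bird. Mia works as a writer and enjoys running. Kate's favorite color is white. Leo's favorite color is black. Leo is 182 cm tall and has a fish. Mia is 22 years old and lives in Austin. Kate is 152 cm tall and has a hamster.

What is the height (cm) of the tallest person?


Tallest: Leo at 182 cm

182


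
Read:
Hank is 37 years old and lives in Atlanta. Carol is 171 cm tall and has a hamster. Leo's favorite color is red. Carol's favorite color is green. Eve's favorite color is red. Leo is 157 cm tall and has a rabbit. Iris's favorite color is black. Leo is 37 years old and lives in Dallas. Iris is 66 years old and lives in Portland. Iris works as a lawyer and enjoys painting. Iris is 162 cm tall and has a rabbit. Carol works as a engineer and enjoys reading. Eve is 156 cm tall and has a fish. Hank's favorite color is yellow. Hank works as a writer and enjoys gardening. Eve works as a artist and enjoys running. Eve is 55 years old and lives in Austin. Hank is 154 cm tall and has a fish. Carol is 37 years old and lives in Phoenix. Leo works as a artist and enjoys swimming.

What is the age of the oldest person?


Oldest: Iris at 66

66


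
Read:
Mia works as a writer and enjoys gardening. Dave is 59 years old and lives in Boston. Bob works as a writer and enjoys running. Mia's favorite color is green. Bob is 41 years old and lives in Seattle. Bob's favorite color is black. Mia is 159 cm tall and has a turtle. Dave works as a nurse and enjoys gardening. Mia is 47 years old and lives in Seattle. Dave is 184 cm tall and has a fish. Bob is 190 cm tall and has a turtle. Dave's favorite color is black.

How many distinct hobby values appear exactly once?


Unique hobby values: 1

1


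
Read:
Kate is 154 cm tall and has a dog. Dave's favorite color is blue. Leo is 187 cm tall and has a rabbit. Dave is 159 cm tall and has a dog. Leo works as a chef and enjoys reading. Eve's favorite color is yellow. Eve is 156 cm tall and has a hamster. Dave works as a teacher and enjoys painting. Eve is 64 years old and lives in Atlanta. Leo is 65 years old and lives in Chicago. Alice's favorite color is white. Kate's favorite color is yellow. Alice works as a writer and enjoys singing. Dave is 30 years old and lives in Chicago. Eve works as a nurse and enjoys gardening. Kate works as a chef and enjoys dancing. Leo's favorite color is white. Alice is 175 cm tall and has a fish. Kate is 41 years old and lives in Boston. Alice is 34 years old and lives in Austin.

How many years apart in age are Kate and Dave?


41 vs 30, diff = 11

11


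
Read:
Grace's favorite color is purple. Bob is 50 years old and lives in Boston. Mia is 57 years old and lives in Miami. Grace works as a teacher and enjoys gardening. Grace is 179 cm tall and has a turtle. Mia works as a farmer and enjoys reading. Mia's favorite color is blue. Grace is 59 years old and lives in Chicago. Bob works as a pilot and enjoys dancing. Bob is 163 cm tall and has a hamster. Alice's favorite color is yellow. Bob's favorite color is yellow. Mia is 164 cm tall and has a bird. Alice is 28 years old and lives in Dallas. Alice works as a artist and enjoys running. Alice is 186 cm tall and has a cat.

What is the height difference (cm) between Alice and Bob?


|186 - 163| = 23

23


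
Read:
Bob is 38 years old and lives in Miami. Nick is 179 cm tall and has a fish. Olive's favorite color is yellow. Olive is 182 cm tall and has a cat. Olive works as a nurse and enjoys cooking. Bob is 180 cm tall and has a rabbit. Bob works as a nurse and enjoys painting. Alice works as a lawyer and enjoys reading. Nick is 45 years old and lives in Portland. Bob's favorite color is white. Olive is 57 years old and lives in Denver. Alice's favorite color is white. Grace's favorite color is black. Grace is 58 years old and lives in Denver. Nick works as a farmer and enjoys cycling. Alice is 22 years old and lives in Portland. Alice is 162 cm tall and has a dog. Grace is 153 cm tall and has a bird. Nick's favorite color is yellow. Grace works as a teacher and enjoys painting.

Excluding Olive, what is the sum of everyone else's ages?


Sum (excluding Olive): 163

163


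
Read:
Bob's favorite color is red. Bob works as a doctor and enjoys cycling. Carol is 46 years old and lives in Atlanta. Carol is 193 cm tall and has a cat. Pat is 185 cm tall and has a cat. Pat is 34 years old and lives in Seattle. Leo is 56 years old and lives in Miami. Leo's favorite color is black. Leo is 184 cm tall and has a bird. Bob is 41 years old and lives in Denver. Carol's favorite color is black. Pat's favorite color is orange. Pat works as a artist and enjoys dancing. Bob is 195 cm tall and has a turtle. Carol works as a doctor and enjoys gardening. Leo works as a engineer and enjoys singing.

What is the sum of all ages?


34+41+46+56 = 177

177


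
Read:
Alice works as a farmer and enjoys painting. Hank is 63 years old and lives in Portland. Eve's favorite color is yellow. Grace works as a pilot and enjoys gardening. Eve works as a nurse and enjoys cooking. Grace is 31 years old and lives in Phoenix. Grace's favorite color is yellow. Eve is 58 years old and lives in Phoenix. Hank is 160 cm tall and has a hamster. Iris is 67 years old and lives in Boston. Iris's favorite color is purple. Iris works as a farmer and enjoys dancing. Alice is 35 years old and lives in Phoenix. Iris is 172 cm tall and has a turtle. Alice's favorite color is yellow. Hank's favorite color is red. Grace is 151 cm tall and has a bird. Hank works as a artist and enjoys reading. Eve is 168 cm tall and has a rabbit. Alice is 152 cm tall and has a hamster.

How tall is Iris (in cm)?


Iris is 172 cm tall

172


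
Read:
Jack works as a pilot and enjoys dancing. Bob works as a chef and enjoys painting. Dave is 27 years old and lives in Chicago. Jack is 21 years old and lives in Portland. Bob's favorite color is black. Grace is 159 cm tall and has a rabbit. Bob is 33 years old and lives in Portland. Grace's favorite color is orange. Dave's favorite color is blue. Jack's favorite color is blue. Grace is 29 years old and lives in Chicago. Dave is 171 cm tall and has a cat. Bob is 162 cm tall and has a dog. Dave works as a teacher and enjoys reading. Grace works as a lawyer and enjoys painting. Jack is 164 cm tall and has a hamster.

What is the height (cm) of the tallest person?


Tallest: Dave at 171 cm

171


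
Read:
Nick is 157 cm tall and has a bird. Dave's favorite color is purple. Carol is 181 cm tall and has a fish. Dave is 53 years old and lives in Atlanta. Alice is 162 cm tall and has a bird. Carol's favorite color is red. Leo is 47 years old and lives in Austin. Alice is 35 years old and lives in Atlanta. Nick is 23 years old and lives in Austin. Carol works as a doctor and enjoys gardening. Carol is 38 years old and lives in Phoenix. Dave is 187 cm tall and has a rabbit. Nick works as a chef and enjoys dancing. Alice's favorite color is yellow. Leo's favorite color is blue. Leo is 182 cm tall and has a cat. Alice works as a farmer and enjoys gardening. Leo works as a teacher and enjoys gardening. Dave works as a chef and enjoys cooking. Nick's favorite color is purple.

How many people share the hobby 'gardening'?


Count: 3

3


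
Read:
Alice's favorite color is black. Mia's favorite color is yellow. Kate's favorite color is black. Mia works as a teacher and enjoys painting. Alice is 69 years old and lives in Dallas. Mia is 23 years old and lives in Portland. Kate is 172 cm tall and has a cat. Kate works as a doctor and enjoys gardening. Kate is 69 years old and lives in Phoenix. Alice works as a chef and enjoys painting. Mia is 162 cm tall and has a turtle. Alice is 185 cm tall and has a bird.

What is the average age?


Sum=161, n=3, avg=53.67

53.67


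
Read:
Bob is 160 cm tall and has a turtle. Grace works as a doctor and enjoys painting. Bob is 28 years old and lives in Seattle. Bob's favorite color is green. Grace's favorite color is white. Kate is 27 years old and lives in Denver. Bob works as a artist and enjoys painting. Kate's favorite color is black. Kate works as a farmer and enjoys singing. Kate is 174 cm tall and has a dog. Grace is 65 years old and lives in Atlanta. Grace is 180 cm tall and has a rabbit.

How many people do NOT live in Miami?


Not in Miami: 3

3


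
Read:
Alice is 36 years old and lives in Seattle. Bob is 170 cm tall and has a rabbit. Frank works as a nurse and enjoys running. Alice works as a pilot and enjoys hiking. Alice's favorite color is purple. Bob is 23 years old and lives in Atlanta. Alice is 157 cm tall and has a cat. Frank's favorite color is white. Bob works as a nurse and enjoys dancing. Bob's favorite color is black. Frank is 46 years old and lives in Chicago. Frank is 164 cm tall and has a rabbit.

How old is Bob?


Bob is 23 years old

23


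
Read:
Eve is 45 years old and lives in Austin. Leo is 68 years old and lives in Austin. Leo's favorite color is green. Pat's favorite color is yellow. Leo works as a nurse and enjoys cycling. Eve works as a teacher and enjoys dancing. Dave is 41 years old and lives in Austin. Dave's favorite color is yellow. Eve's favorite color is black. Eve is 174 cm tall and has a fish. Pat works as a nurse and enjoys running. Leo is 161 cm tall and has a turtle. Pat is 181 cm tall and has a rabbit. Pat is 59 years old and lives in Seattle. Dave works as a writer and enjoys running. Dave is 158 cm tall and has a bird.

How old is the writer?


The writer is Dave, age 41

41


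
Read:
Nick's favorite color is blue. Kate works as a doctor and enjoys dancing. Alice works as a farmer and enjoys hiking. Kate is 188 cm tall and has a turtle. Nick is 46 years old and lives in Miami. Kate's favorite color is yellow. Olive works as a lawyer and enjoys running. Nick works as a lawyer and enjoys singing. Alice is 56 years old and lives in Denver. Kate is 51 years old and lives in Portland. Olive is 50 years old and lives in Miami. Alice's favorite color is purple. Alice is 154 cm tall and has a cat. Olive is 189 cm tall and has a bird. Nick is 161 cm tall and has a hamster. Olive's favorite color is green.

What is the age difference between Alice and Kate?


|56 - 51| = 5

5


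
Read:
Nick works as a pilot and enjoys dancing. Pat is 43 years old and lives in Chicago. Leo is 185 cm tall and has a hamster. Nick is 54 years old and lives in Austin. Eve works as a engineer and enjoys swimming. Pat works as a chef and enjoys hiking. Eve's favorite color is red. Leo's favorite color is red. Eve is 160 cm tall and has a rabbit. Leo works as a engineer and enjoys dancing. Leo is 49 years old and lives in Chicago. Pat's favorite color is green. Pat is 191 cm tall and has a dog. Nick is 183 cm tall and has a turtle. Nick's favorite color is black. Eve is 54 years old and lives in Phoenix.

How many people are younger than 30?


Filter: 0

0


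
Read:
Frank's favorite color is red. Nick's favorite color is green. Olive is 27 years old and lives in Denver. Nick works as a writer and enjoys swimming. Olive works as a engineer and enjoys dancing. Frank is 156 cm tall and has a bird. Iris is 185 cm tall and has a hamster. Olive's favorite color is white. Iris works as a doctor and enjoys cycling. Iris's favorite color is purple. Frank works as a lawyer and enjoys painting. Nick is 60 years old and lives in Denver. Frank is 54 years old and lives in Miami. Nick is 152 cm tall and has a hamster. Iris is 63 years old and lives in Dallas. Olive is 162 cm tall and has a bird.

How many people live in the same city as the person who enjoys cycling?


Person with hobby cycling is Iris, city Dallas. Count = 1

1


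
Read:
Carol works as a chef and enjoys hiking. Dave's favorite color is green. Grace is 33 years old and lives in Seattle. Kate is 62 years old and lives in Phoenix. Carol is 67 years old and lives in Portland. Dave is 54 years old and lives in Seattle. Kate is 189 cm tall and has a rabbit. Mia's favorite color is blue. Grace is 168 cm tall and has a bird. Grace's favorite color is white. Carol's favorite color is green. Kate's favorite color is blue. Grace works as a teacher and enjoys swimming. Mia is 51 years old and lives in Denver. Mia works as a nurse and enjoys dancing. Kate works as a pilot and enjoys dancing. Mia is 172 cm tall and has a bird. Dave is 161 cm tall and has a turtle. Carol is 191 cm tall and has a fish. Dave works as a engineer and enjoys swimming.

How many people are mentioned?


People: Grace, Kate, Carol, Mia, Dave. Count = 5

5


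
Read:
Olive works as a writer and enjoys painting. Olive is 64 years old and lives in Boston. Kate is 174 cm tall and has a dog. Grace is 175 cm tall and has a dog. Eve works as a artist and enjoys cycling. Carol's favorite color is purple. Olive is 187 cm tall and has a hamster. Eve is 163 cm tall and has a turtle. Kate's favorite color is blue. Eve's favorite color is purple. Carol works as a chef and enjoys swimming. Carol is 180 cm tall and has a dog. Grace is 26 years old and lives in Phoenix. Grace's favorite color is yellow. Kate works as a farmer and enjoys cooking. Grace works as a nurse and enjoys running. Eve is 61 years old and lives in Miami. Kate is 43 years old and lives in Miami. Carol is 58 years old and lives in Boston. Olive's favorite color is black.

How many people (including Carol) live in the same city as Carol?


Carol lives in Boston. Count = 2

2


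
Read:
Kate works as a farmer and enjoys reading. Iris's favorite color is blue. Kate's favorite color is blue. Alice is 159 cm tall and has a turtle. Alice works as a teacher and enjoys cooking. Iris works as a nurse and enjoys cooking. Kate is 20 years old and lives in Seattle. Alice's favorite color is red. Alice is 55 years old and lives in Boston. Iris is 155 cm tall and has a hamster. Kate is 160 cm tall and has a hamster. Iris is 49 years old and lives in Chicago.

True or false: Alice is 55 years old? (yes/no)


Alice is actually 55. yes

yes


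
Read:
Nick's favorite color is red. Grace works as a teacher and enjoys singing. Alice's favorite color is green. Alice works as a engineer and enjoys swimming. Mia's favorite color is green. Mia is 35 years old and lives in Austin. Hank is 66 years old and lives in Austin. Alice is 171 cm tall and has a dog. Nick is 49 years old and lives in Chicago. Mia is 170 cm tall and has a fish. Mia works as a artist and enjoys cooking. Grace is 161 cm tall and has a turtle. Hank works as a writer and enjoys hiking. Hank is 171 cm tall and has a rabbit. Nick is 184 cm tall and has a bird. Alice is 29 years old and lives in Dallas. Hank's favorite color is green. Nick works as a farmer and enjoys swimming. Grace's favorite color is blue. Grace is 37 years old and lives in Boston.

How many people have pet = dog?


Count: 1

1


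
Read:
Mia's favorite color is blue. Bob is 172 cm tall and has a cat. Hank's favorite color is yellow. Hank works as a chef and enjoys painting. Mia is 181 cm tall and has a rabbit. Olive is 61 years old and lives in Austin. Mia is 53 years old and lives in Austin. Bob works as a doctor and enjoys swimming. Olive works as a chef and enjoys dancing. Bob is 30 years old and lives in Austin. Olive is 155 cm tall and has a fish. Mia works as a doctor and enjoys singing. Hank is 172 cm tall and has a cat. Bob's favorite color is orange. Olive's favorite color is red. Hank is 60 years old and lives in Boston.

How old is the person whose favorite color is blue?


Person with favorite color=blue is Mia, age 53

53


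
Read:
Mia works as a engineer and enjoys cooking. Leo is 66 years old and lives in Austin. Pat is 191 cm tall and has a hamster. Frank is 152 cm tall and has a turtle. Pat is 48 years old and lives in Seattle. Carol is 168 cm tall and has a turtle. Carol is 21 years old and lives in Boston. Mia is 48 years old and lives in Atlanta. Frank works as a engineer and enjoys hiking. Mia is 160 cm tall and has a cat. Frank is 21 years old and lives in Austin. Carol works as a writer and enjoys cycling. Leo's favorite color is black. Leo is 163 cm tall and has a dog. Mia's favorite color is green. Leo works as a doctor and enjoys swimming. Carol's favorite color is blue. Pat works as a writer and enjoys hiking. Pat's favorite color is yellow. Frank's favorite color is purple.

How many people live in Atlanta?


Count in Atlanta: 1

1


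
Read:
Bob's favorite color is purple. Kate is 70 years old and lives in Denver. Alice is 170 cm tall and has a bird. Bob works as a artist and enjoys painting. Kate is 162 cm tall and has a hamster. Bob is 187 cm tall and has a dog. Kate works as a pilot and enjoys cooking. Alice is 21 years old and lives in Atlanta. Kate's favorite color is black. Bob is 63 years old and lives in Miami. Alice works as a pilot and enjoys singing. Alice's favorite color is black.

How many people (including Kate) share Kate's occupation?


Kate is a pilot. Count = 2

2


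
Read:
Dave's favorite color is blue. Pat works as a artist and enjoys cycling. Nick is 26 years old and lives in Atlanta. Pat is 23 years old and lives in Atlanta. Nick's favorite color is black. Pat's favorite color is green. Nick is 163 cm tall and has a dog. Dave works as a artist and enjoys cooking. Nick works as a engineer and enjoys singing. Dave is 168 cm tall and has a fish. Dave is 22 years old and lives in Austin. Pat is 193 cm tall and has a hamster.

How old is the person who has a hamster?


Person with hamster is Pat, age 23

23
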